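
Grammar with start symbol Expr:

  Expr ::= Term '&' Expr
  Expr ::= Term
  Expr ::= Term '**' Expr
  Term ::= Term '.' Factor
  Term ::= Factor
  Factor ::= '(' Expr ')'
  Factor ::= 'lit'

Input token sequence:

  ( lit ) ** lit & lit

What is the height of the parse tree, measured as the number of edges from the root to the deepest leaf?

[Expr [Term [Factor ( [Expr [Term [Factor lit]]] )]] ** [Expr [Term [Factor lit]] & [Expr [Term [Factor lit]]]]]

6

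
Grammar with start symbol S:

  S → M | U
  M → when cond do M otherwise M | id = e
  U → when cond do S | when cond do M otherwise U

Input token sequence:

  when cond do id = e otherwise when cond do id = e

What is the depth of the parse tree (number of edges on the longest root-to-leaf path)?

[S [U when cond do [M id = e] otherwise [U when cond do [S [M id = e]]]]]

5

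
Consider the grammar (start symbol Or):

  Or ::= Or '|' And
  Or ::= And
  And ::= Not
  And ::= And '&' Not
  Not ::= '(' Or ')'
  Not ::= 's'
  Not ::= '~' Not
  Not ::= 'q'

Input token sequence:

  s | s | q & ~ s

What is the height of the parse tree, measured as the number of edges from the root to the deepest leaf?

5

[Or [Or [Or [And [Not s]]] | [And [Not s]]] | [And [And [Not q]] & [Not ~ [Not s]]]]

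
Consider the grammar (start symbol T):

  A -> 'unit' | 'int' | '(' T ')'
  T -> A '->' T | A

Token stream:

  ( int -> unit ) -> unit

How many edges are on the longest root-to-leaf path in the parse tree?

5

[T [A ( [T [A int] -> [T [A unit]]] )] -> [T [A unit]]]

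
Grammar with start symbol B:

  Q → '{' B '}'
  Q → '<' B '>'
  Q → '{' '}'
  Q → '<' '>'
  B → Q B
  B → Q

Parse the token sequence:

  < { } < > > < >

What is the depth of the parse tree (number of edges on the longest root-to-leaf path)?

[B [Q < [B [Q { }] [B [Q < >]]] >] [B [Q < >]]]

5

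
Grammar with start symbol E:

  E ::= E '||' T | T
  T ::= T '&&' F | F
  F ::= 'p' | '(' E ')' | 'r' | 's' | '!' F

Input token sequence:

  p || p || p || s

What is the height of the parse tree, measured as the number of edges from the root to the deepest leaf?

6

[E [E [E [E [T [F p]]] || [T [F p]]] || [T [F p]]] || [T [F s]]]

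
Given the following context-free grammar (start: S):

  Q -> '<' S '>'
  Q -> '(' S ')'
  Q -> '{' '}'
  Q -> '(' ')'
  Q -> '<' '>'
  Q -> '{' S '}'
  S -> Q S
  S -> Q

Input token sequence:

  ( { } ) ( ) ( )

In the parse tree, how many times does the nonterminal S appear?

[S [Q ( [S [Q { }]] )] [S [Q ( )] [S [Q ( )]]]]

4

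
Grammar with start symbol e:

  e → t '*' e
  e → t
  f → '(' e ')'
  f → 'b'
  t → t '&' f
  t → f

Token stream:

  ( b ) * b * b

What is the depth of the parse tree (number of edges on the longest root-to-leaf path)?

[e [t [f ( [e [t [f b]]] )]] * [e [t [f b]] * [e [t [f b]]]]]

6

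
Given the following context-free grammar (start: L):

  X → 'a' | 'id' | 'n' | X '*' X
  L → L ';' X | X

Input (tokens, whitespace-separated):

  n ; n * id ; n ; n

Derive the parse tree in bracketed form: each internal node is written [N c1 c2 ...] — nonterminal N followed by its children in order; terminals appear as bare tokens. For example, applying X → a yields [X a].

[L [L [L [L [X n]] ; [X [X n] * [X id]]] ; [X n]] ; [X n]]

L
L ; X
L ; X ; X
L ; X ; X ; X
X ; X ; X ; X
n ; X ; X ; X
n ; X * X ; X ; X
n ; n * X ; X ; X
n ; n * id ; X ; X
n ; n * id ; n ; X
n ; n * id ; n ; n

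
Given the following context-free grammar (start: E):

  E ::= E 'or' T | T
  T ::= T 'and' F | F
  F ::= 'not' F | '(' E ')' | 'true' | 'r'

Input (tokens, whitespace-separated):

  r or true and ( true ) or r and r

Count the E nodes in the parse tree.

4

[E [E [E [T [F r]]] or [T [T [F true]] and [F ( [E [T [F true]]] )]]] or [T [T [F r]] and [F r]]]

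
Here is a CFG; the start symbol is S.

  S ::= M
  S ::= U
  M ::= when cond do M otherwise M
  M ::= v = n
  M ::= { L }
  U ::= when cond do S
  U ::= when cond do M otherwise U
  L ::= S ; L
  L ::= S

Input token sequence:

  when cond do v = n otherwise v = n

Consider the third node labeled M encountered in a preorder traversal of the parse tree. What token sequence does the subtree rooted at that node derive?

v = n

[S [M when cond do [M v = n] otherwise [M v = n]]]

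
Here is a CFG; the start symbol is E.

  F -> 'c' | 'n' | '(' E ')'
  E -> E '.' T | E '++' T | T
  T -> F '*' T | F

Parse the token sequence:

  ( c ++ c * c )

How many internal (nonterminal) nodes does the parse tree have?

11

[E [T [F ( [E [E [T [F c]]] ++ [T [F c] * [T [F c]]]] )]]]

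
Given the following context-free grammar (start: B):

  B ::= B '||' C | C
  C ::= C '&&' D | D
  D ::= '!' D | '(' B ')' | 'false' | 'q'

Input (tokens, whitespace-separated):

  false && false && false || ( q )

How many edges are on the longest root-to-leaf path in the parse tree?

[B [B [C [C [C [D false]] && [D false]] && [D false]]] || [C [D ( [B [C [D q]]] )]]]

6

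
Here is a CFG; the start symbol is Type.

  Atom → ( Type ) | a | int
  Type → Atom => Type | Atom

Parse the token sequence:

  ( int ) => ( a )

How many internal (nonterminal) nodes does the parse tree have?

8

[Type [Atom ( [Type [Atom int]] )] => [Type [Atom ( [Type [Atom a]] )]]]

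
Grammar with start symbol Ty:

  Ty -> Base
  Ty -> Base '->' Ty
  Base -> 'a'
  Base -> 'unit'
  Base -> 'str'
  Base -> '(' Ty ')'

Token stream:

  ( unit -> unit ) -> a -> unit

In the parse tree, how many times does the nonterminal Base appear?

5

[Ty [Base ( [Ty [Base unit] -> [Ty [Base unit]]] )] -> [Ty [Base a] -> [Ty [Base unit]]]]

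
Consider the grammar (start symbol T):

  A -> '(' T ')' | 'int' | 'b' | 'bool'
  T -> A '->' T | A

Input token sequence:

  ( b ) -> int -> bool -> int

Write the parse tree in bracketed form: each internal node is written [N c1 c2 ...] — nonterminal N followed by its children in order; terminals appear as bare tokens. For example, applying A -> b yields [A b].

[T [A ( [T [A b]] )] -> [T [A int] -> [T [A bool] -> [T [A int]]]]]

T
A -> T
( T ) -> T
( A ) -> T
( b ) -> T
( b ) -> A -> T
( b ) -> int -> T
( b ) -> int -> A -> T
( b ) -> int -> bool -> T
( b ) -> int -> bool -> A
( b ) -> int -> bool -> int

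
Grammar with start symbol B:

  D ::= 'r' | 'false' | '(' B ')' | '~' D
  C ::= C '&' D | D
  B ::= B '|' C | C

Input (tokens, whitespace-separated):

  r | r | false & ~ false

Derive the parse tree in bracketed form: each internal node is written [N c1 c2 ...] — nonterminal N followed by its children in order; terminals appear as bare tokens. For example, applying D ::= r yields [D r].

B
B | C
B | C | C
C | C | C
D | C | C
r | C | C
r | D | C
r | r | C
r | r | C & D
r | r | D & D
r | r | false & D
r | r | false & ~ D
r | r | false & ~ false

[B [B [B [C [D r]]] | [C [D r]]] | [C [C [D false]] & [D ~ [D false]]]]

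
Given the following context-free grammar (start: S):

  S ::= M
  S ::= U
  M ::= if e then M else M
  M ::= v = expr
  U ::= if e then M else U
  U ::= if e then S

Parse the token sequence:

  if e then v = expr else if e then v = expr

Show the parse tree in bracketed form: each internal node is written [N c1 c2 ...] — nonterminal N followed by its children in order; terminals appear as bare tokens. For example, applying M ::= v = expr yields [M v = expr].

S
U
if e then M else U
if e then v = expr else U
if e then v = expr else if e then S
if e then v = expr else if e then M
if e then v = expr else if e then v = expr

[S [U if e then [M v = expr] else [U if e then [S [M v = expr]]]]]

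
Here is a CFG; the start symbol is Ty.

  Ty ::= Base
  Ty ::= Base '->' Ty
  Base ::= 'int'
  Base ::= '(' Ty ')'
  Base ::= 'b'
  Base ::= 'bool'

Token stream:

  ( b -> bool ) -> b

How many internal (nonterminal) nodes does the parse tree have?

8

[Ty [Base ( [Ty [Base b] -> [Ty [Base bool]]] )] -> [Ty [Base b]]]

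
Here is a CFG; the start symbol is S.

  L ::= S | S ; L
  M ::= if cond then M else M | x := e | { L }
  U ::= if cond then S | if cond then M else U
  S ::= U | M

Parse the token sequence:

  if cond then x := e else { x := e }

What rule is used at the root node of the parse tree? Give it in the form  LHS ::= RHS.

S ::= M

[S [M if cond then [M x := e] else [M { [L [S [M x := e]]] }]]]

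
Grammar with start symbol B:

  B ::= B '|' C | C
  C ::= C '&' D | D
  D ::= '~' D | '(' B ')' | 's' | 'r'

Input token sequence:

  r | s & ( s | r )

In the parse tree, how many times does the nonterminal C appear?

5

[B [B [C [D r]]] | [C [C [D s]] & [D ( [B [B [C [D s]]] | [C [D r]]] )]]]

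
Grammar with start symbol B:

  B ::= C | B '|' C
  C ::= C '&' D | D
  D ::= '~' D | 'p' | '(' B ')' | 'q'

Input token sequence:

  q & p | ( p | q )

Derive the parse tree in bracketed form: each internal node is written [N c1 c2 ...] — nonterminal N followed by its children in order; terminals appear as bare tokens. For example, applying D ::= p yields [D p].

B
B | C
C | C
C & D | C
D & D | C
q & D | C
q & p | C
q & p | D
q & p | ( B )
q & p | ( B | C )
q & p | ( C | C )
q & p | ( D | C )
q & p | ( p | C )
q & p | ( p | D )
q & p | ( p | q )

[B [B [C [C [D q]] & [D p]]] | [C [D ( [B [B [C [D p]]] | [C [D q]]] )]]]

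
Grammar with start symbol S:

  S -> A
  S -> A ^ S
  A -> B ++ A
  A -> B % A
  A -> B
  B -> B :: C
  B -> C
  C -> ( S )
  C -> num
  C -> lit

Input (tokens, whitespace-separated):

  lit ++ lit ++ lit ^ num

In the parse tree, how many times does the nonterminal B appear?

4

[S [A [B [C lit]] ++ [A [B [C lit]] ++ [A [B [C lit]]]]] ^ [S [A [B [C num]]]]]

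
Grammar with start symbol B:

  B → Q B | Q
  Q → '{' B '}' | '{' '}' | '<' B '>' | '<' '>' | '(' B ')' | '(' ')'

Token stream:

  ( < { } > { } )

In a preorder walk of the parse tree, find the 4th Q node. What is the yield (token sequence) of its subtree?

{ }

[B [Q ( [B [Q < [B [Q { }]] >] [B [Q { }]]] )]]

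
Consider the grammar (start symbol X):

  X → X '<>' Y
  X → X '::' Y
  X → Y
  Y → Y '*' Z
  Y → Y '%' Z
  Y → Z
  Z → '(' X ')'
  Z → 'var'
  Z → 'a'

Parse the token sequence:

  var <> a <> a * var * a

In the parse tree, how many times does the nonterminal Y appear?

[X [X [X [Y [Z var]]] <> [Y [Z a]]] <> [Y [Y [Y [Z a]] * [Z var]] * [Z a]]]

5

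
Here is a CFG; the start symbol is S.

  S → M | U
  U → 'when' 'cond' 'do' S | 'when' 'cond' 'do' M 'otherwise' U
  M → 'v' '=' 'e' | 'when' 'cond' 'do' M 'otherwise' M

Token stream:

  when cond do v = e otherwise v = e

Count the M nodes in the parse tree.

[S [M when cond do [M v = e] otherwise [M v = e]]]

3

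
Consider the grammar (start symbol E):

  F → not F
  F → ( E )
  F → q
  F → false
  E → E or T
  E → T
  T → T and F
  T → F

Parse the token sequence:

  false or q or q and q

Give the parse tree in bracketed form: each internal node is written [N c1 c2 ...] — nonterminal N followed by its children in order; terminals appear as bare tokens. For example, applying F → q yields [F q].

E
E or T
E or T or T
T or T or T
F or T or T
false or T or T
false or F or T
false or q or T
false or q or T and F
false or q or F and F
false or q or q and F
false or q or q and q

[E [E [E [T [F false]]] or [T [F q]]] or [T [T [F q]] and [F q]]]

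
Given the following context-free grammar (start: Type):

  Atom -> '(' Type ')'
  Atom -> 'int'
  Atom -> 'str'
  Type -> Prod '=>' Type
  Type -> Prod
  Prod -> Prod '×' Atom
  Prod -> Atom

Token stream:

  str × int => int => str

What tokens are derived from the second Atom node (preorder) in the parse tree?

int

[Type [Prod [Prod [Atom str]] × [Atom int]] => [Type [Prod [Atom int]] => [Type [Prod [Atom str]]]]]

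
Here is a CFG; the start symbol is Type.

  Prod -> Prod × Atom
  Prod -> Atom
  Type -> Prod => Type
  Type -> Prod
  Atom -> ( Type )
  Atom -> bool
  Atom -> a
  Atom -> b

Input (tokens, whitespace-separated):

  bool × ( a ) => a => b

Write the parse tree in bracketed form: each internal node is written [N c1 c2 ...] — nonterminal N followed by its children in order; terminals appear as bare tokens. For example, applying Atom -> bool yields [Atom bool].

Type
Prod => Type
Prod × Atom => Type
Atom × Atom => Type
bool × Atom => Type
bool × ( Type ) => Type
bool × ( Prod ) => Type
bool × ( Atom ) => Type
bool × ( a ) => Type
bool × ( a ) => Prod => Type
bool × ( a ) => Atom => Type
bool × ( a ) => a => Type
bool × ( a ) => a => Prod
bool × ( a ) => a => Atom
bool × ( a ) => a => b

[Type [Prod [Prod [Atom bool]] × [Atom ( [Type [Prod [Atom a]]] )]] => [Type [Prod [Atom a]] => [Type [Prod [Atom b]]]]]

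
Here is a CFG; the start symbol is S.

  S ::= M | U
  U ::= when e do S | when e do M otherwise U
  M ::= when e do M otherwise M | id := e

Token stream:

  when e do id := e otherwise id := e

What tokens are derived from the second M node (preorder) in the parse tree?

id := e

[S [M when e do [M id := e] otherwise [M id := e]]]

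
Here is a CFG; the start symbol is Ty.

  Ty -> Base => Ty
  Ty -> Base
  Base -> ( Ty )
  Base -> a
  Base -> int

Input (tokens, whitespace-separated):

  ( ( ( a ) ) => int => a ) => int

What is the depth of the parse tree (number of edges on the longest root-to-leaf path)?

[Ty [Base ( [Ty [Base ( [Ty [Base ( [Ty [Base a]] )]] )] => [Ty [Base int] => [Ty [Base a]]]] )] => [Ty [Base int]]]

8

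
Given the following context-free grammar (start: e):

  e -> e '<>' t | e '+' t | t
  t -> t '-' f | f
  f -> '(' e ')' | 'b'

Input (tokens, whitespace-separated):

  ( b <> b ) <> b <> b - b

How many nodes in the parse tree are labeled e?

[e [e [e [t [f ( [e [e [t [f b]]] <> [t [f b]]] )]]] <> [t [f b]]] <> [t [t [f b]] - [f b]]]

5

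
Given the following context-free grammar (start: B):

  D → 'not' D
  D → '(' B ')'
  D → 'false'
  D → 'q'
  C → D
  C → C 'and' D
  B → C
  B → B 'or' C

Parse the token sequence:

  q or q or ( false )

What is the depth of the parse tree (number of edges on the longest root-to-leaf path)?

6

[B [B [B [C [D q]]] or [C [D q]]] or [C [D ( [B [C [D false]]] )]]]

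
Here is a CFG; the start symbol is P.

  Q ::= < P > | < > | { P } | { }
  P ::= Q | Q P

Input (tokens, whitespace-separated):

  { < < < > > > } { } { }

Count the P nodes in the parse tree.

[P [Q { [P [Q < [P [Q < [P [Q < >]] >]] >]] }] [P [Q { }] [P [Q { }]]]]

6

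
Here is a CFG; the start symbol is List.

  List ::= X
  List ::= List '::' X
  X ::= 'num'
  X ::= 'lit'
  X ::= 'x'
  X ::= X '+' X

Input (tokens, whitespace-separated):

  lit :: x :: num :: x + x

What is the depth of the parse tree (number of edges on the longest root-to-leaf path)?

5

[List [List [List [List [X lit]] :: [X x]] :: [X num]] :: [X [X x] + [X x]]]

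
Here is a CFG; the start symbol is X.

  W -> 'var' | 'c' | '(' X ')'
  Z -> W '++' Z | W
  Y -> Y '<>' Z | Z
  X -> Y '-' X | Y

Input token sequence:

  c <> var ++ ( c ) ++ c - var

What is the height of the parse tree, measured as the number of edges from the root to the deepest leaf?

[X [Y [Y [Z [W c]]] <> [Z [W var] ++ [Z [W ( [X [Y [Z [W c]]]] )] ++ [Z [W c]]]]] - [X [Y [Z [W var]]]]]

9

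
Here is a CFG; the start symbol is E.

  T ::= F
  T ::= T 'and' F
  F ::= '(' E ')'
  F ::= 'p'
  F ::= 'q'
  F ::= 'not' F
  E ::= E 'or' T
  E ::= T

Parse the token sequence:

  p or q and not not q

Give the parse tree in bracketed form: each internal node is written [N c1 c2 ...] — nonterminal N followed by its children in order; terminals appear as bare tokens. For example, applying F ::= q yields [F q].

E
E or T
T or T
F or T
p or T
p or T and F
p or F and F
p or q and F
p or q and not F
p or q and not not F
p or q and not not q

[E [E [T [F p]]] or [T [T [F q]] and [F not [F not [F q]]]]]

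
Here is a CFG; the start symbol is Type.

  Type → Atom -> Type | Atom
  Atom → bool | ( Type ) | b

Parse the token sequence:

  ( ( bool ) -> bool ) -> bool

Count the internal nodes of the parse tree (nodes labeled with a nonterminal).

[Type [Atom ( [Type [Atom ( [Type [Atom bool]] )] -> [Type [Atom bool]]] )] -> [Type [Atom bool]]]

10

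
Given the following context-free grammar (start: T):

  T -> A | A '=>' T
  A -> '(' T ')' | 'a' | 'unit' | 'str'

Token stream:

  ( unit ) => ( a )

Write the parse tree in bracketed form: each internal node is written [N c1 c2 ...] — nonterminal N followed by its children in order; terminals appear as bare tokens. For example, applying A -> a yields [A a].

[T [A ( [T [A unit]] )] => [T [A ( [T [A a]] )]]]

T
A => T
( T ) => T
( A ) => T
( unit ) => T
( unit ) => A
( unit ) => ( T )
( unit ) => ( A )
( unit ) => ( a )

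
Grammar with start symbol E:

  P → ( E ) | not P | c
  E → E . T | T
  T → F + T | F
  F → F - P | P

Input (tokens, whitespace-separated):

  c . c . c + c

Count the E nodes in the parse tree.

3

[E [E [E [T [F [P c]]]] . [T [F [P c]]]] . [T [F [P c]] + [T [F [P c]]]]]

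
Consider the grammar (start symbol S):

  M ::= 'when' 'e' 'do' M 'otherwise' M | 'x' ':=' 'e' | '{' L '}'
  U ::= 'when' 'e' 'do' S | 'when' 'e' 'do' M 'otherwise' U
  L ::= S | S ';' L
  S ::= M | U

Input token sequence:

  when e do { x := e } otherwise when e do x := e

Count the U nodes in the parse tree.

2

[S [U when e do [M { [L [S [M x := e]]] }] otherwise [U when e do [S [M x := e]]]]]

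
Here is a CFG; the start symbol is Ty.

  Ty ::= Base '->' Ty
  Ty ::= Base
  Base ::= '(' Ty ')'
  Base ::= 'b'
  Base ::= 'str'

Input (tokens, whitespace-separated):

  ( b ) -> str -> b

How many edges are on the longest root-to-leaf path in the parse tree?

4

[Ty [Base ( [Ty [Base b]] )] -> [Ty [Base str] -> [Ty [Base b]]]]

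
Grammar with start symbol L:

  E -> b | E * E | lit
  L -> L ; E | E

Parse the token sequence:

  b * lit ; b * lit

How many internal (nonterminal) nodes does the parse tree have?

8

[L [L [E [E b] * [E lit]]] ; [E [E b] * [E lit]]]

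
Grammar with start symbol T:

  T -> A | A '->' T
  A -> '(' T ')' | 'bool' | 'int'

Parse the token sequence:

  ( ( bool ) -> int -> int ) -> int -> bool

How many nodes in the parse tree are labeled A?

7

[T [A ( [T [A ( [T [A bool]] )] -> [T [A int] -> [T [A int]]]] )] -> [T [A int] -> [T [A bool]]]]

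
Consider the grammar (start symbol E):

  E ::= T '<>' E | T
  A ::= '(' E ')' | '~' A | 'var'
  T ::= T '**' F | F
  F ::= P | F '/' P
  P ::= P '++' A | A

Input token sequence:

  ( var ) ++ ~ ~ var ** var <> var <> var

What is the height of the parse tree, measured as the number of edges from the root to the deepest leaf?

12

[E [T [T [F [P [P [A ( [E [T [F [P [A var]]]]] )]] ++ [A ~ [A ~ [A var]]]]]] ** [F [P [A var]]]] <> [E [T [F [P [A var]]]] <> [E [T [F [P [A var]]]]]]]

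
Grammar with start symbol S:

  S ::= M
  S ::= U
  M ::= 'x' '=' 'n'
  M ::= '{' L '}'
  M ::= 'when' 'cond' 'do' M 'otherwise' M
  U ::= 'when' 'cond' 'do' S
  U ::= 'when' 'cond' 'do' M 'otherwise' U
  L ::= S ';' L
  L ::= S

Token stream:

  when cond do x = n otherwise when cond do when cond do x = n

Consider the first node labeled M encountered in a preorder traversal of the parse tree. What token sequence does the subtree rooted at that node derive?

[S [U when cond do [M x = n] otherwise [U when cond do [S [U when cond do [S [M x = n]]]]]]]

x = n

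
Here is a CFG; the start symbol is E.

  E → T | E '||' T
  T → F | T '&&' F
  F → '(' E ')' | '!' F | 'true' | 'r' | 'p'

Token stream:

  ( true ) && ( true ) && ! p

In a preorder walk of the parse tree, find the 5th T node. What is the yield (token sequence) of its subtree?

true

[E [T [T [T [F ( [E [T [F true]]] )]] && [F ( [E [T [F true]]] )]] && [F ! [F p]]]]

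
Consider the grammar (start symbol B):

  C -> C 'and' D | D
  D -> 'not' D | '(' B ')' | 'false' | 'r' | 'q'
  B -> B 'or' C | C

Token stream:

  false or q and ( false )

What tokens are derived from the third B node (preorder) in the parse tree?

[B [B [C [D false]]] or [C [C [D q]] and [D ( [B [C [D false]]] )]]]

false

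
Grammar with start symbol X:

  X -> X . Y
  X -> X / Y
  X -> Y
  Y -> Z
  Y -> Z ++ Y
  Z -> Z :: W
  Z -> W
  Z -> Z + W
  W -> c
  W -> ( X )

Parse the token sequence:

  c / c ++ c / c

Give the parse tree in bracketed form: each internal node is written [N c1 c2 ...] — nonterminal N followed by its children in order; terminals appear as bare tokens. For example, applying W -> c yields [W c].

[X [X [X [Y [Z [W c]]]] / [Y [Z [W c]] ++ [Y [Z [W c]]]]] / [Y [Z [W c]]]]

X
X / Y
X / Y / Y
Y / Y / Y
Z / Y / Y
W / Y / Y
c / Y / Y
c / Z ++ Y / Y
c / W ++ Y / Y
c / c ++ Y / Y
c / c ++ Z / Y
c / c ++ W / Y
c / c ++ c / Y
c / c ++ c / Z
c / c ++ c / W
c / c ++ c / c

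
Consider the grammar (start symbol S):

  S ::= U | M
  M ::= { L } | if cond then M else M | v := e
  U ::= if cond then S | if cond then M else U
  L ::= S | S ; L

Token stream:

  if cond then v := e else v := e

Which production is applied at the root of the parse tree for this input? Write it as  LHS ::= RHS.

[S [M if cond then [M v := e] else [M v := e]]]

S ::= M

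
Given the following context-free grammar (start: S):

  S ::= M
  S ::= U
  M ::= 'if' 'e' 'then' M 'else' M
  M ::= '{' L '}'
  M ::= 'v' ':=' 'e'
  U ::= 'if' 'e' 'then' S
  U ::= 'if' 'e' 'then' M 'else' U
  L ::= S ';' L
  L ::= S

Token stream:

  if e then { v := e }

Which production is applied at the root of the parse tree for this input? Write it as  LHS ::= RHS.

S ::= U

[S [U if e then [S [M { [L [S [M v := e]]] }]]]]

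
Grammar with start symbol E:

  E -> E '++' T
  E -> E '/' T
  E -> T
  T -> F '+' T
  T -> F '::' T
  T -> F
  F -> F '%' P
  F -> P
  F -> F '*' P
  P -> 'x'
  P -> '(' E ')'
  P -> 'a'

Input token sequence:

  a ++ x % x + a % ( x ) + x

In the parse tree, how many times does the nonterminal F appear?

[E [E [T [F [P a]]]] ++ [T [F [F [P x]] % [P x]] + [T [F [F [P a]] % [P ( [E [T [F [P x]]]] )]] + [T [F [P x]]]]]]

7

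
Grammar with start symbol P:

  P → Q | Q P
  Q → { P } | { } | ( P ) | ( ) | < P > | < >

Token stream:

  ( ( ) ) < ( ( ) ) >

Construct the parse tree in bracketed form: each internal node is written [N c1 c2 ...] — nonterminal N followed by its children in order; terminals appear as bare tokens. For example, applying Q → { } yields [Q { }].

[P [Q ( [P [Q ( )]] )] [P [Q < [P [Q ( [P [Q ( )]] )]] >]]]

P
Q P
( P ) P
( Q ) P
( ( ) ) P
( ( ) ) Q
( ( ) ) < P >
( ( ) ) < Q >
( ( ) ) < ( P ) >
( ( ) ) < ( Q ) >
( ( ) ) < ( ( ) ) >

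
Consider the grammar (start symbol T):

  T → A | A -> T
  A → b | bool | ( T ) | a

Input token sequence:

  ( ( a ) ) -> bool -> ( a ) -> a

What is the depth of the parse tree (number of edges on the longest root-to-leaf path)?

[T [A ( [T [A ( [T [A a]] )]] )] -> [T [A bool] -> [T [A ( [T [A a]] )] -> [T [A a]]]]]

6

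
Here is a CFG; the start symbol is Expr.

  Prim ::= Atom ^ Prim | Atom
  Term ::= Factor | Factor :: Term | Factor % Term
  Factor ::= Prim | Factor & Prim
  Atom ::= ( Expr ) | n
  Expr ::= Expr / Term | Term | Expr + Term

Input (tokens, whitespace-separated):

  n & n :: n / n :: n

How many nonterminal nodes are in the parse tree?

[Expr [Expr [Term [Factor [Factor [Prim [Atom n]]] & [Prim [Atom n]]] :: [Term [Factor [Prim [Atom n]]]]]] / [Term [Factor [Prim [Atom n]]] :: [Term [Factor [Prim [Atom n]]]]]]

21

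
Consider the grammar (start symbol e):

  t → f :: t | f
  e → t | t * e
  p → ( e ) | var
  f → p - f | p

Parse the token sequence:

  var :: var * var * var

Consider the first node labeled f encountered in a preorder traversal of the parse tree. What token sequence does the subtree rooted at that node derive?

var

[e [t [f [p var]] :: [t [f [p var]]]] * [e [t [f [p var]]] * [e [t [f [p var]]]]]]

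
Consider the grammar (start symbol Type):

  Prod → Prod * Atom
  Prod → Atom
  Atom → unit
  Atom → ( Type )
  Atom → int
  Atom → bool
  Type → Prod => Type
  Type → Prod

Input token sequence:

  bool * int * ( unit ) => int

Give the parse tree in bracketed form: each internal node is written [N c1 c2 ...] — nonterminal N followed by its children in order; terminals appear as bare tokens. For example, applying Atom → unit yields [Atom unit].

[Type [Prod [Prod [Prod [Atom bool]] * [Atom int]] * [Atom ( [Type [Prod [Atom unit]]] )]] => [Type [Prod [Atom int]]]]

Type
Prod => Type
Prod * Atom => Type
Prod * Atom * Atom => Type
Atom * Atom * Atom => Type
bool * Atom * Atom => Type
bool * int * Atom => Type
bool * int * ( Type ) => Type
bool * int * ( Prod ) => Type
bool * int * ( Atom ) => Type
bool * int * ( unit ) => Type
bool * int * ( unit ) => Prod
bool * int * ( unit ) => Atom
bool * int * ( unit ) => int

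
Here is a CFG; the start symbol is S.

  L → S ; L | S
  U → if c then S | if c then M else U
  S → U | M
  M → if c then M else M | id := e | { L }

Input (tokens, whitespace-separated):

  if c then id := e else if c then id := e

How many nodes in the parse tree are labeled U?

[S [U if c then [M id := e] else [U if c then [S [M id := e]]]]]

2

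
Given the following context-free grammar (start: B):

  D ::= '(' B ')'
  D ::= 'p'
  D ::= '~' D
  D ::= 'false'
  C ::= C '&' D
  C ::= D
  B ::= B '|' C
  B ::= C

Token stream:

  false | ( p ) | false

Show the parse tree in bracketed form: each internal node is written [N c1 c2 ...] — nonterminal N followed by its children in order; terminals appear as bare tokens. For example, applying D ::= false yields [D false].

[B [B [B [C [D false]]] | [C [D ( [B [C [D p]]] )]]] | [C [D false]]]

B
B | C
B | C | C
C | C | C
D | C | C
false | C | C
false | D | C
false | ( B ) | C
false | ( C ) | C
false | ( D ) | C
false | ( p ) | C
false | ( p ) | D
false | ( p ) | false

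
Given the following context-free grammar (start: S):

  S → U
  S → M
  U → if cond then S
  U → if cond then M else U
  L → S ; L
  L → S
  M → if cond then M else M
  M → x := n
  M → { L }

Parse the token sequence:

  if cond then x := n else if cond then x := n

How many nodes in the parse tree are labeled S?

[S [U if cond then [M x := n] else [U if cond then [S [M x := n]]]]]

2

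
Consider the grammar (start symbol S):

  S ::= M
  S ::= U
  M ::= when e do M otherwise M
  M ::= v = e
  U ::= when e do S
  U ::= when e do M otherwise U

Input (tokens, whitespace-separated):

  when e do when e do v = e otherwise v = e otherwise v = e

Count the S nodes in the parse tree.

1

[S [M when e do [M when e do [M v = e] otherwise [M v = e]] otherwise [M v = e]]]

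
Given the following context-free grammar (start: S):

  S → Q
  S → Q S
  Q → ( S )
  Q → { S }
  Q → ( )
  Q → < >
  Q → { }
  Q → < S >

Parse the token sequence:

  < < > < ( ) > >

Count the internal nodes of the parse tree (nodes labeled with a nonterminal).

8

[S [Q < [S [Q < >] [S [Q < [S [Q ( )]] >]]] >]]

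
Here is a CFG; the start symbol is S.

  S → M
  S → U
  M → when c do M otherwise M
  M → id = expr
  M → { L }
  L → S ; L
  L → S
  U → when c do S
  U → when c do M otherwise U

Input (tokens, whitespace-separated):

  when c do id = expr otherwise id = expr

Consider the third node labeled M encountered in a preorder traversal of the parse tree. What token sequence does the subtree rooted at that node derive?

[S [M when c do [M id = expr] otherwise [M id = expr]]]

id = expr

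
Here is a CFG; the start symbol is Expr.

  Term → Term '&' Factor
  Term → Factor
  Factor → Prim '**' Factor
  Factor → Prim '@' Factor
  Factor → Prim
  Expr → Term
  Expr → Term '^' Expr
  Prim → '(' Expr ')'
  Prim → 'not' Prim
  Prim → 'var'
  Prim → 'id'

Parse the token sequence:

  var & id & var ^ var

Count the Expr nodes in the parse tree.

[Expr [Term [Term [Term [Factor [Prim var]]] & [Factor [Prim id]]] & [Factor [Prim var]]] ^ [Expr [Term [Factor [Prim var]]]]]

2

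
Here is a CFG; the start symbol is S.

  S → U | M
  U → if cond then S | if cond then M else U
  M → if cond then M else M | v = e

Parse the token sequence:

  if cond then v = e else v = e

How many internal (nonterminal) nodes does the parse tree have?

4

[S [M if cond then [M v = e] else [M v = e]]]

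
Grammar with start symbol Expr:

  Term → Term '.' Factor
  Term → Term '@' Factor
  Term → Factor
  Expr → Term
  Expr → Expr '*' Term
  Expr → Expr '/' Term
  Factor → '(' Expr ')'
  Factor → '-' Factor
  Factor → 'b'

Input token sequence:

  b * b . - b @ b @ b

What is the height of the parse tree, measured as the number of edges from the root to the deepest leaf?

[Expr [Expr [Term [Factor b]]] * [Term [Term [Term [Term [Factor b]] . [Factor - [Factor b]]] @ [Factor b]] @ [Factor b]]]

6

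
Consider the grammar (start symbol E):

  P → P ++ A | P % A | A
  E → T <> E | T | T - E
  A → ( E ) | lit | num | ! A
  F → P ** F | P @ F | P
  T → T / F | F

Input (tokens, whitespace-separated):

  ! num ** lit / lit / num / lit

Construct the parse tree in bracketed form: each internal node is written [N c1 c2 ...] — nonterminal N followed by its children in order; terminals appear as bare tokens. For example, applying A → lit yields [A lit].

[E [T [T [T [T [F [P [A ! [A num]]] ** [F [P [A lit]]]]] / [F [P [A lit]]]] / [F [P [A num]]]] / [F [P [A lit]]]]]

E
T
T / F
T / F / F
T / F / F / F
F / F / F / F
P ** F / F / F / F
A ** F / F / F / F
! A ** F / F / F / F
! num ** F / F / F / F
! num ** P / F / F / F
! num ** A / F / F / F
! num ** lit / F / F / F
! num ** lit / P / F / F
! num ** lit / A / F / F
! num ** lit / lit / F / F
! num ** lit / lit / P / F
! num ** lit / lit / A / F
! num ** lit / lit / num / F
! num ** lit / lit / num / P
! num ** lit / lit / num / A
! num ** lit / lit / num / lit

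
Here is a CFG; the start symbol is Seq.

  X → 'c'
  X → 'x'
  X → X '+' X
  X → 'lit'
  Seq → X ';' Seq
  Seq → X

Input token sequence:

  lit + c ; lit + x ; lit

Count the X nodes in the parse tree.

[Seq [X [X lit] + [X c]] ; [Seq [X [X lit] + [X x]] ; [Seq [X lit]]]]

7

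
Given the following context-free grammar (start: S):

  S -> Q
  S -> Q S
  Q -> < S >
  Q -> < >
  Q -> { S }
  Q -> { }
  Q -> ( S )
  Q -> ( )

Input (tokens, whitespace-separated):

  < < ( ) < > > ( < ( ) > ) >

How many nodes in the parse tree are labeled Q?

[S [Q < [S [Q < [S [Q ( )] [S [Q < >]]] >] [S [Q ( [S [Q < [S [Q ( )]] >]] )]]] >]]

7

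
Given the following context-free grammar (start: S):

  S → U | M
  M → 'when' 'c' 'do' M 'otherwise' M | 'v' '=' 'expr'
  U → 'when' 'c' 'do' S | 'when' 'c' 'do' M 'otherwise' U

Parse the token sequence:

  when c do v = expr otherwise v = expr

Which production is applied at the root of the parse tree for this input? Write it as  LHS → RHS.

[S [M when c do [M v = expr] otherwise [M v = expr]]]

S → M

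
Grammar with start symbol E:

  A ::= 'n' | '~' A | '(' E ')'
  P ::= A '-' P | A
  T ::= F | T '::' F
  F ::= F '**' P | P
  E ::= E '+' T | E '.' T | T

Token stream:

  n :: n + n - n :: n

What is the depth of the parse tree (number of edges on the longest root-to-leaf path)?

7

[E [E [T [T [F [P [A n]]]] :: [F [P [A n]]]]] + [T [T [F [P [A n] - [P [A n]]]]] :: [F [P [A n]]]]]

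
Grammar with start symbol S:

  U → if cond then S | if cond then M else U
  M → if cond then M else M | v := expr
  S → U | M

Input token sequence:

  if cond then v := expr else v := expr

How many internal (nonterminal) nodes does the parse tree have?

4

[S [M if cond then [M v := expr] else [M v := expr]]]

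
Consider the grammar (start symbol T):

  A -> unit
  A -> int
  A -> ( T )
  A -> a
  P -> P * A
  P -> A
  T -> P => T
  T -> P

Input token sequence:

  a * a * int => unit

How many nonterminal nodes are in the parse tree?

10

[T [P [P [P [A a]] * [A a]] * [A int]] => [T [P [A unit]]]]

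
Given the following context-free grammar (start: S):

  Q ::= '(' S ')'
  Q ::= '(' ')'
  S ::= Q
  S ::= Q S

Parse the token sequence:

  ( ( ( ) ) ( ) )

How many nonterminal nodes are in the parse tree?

8

[S [Q ( [S [Q ( [S [Q ( )]] )] [S [Q ( )]]] )]]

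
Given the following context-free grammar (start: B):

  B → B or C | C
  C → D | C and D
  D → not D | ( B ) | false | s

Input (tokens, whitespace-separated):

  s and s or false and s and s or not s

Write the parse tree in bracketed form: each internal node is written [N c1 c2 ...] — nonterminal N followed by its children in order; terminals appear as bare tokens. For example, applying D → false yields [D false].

[B [B [B [C [C [D s]] and [D s]]] or [C [C [C [D false]] and [D s]] and [D s]]] or [C [D not [D s]]]]

B
B or C
B or C or C
C or C or C
C and D or C or C
D and D or C or C
s and D or C or C
s and s or C or C
s and s or C and D or C
s and s or C and D and D or C
s and s or D and D and D or C
s and s or false and D and D or C
s and s or false and s and D or C
s and s or false and s and s or C
s and s or false and s and s or D
s and s or false and s and s or not D
s and s or false and s and s or not s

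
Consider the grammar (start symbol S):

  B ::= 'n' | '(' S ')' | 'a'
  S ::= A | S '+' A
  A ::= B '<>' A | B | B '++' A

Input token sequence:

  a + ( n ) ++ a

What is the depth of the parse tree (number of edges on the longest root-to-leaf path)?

6

[S [S [A [B a]]] + [A [B ( [S [A [B n]]] )] ++ [A [B a]]]]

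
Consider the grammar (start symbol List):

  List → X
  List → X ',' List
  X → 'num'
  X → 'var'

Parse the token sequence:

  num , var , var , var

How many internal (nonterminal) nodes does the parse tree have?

8

[List [X num] , [List [X var] , [List [X var] , [List [X var]]]]]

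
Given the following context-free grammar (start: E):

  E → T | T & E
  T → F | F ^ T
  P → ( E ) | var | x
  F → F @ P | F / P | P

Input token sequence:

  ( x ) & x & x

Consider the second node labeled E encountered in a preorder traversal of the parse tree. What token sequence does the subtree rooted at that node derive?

x

[E [T [F [P ( [E [T [F [P x]]]] )]]] & [E [T [F [P x]]] & [E [T [F [P x]]]]]]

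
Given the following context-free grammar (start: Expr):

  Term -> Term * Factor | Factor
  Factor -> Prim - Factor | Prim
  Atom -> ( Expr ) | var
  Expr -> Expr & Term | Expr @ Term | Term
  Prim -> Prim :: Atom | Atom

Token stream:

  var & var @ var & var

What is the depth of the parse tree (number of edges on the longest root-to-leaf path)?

[Expr [Expr [Expr [Expr [Term [Factor [Prim [Atom var]]]]] & [Term [Factor [Prim [Atom var]]]]] @ [Term [Factor [Prim [Atom var]]]]] & [Term [Factor [Prim [Atom var]]]]]

8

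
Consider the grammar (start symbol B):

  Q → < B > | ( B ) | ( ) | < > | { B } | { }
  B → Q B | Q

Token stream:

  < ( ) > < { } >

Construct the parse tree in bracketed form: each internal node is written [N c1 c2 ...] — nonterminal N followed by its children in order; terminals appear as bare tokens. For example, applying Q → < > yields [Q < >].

B
Q B
< B > B
< Q > B
< ( ) > B
< ( ) > Q
< ( ) > < B >
< ( ) > < Q >
< ( ) > < { } >

[B [Q < [B [Q ( )]] >] [B [Q < [B [Q { }]] >]]]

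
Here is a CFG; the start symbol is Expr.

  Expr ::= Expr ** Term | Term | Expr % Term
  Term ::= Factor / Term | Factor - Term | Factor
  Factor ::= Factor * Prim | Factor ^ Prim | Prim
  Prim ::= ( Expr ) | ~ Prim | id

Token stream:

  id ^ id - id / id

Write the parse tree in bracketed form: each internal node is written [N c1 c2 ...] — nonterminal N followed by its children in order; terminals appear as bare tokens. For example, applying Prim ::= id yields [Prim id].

[Expr [Term [Factor [Factor [Prim id]] ^ [Prim id]] - [Term [Factor [Prim id]] / [Term [Factor [Prim id]]]]]]

Expr
Term
Factor - Term
Factor ^ Prim - Term
Prim ^ Prim - Term
id ^ Prim - Term
id ^ id - Term
id ^ id - Factor / Term
id ^ id - Prim / Term
id ^ id - id / Term
id ^ id - id / Factor
id ^ id - id / Prim
id ^ id - id / id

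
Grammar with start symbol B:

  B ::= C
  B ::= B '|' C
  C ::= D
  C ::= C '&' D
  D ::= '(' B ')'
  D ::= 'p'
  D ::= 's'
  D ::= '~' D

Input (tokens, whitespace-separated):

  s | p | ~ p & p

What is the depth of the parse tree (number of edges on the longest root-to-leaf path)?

[B [B [B [C [D s]]] | [C [D p]]] | [C [C [D ~ [D p]]] & [D p]]]

5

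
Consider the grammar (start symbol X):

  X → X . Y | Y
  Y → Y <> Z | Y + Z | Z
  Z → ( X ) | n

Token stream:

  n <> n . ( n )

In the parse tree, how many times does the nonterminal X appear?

3

[X [X [Y [Y [Z n]] <> [Z n]]] . [Y [Z ( [X [Y [Z n]]] )]]]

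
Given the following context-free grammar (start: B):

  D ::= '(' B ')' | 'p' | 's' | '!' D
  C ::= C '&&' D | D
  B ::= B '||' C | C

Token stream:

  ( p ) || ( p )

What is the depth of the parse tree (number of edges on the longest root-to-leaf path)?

[B [B [C [D ( [B [C [D p]]] )]]] || [C [D ( [B [C [D p]]] )]]]

7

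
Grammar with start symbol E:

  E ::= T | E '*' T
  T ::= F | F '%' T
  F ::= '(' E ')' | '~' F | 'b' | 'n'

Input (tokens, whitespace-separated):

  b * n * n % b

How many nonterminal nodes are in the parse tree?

11

[E [E [E [T [F b]]] * [T [F n]]] * [T [F n] % [T [F b]]]]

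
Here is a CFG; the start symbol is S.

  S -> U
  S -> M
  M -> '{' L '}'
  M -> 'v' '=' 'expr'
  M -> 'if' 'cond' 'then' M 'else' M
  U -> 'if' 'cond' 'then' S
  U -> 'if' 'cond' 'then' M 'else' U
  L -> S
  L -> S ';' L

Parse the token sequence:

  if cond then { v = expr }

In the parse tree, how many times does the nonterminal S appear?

3

[S [U if cond then [S [M { [L [S [M v = expr]]] }]]]]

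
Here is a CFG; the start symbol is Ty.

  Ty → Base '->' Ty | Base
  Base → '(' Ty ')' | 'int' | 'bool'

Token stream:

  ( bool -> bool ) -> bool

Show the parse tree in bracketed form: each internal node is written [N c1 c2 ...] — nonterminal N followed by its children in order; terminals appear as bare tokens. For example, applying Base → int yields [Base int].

Ty
Base -> Ty
( Ty ) -> Ty
( Base -> Ty ) -> Ty
( bool -> Ty ) -> Ty
( bool -> Base ) -> Ty
( bool -> bool ) -> Ty
( bool -> bool ) -> Base
( bool -> bool ) -> bool

[Ty [Base ( [Ty [Base bool] -> [Ty [Base bool]]] )] -> [Ty [Base bool]]]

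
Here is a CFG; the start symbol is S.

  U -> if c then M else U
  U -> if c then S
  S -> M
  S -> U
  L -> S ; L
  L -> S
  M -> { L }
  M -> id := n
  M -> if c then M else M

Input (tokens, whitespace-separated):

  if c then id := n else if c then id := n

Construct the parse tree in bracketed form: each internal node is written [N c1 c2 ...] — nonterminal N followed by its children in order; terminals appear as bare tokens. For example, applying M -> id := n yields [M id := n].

S
U
if c then M else U
if c then id := n else U
if c then id := n else if c then S
if c then id := n else if c then M
if c then id := n else if c then id := n

[S [U if c then [M id := n] else [U if c then [S [M id := n]]]]]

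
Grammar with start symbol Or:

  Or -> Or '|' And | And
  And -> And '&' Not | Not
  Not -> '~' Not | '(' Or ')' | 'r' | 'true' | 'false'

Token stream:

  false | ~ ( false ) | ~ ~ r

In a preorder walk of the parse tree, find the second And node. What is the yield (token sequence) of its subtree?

~ ( false )

[Or [Or [Or [And [Not false]]] | [And [Not ~ [Not ( [Or [And [Not false]]] )]]]] | [And [Not ~ [Not ~ [Not r]]]]]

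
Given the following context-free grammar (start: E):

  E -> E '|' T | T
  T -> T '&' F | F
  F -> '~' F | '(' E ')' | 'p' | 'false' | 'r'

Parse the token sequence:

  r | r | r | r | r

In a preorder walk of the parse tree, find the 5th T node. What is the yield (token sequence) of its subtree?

r

[E [E [E [E [E [T [F r]]] | [T [F r]]] | [T [F r]]] | [T [F r]]] | [T [F r]]]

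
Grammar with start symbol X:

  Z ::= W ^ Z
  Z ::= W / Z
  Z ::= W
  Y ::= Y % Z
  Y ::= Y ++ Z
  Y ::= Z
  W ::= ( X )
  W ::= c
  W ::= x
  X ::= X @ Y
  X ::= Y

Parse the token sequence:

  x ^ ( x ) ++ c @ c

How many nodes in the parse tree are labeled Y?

[X [X [Y [Y [Z [W x] ^ [Z [W ( [X [Y [Z [W x]]]] )]]]] ++ [Z [W c]]]] @ [Y [Z [W c]]]]

4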